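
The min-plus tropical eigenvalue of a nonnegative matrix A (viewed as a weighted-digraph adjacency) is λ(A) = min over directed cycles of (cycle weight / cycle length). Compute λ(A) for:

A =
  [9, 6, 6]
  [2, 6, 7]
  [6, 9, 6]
λ(A) = 4

Enumerate directed cycles and compute their means (weight / length). Sample:
  cycle 0 → 0: weight = 9, length = 1, mean = 9/1 ≈ 9.000
  cycle 1 → 1: weight = 6, length = 1, mean = 6/1 ≈ 6.000
  cycle 2 → 2: weight = 6, length = 1, mean = 6/1 ≈ 6.000
  cycle 0 → 1 → 0: weight = 8, length = 2, mean = 8/2 ≈ 4.000
  cycle 0 → 2 → 0: weight = 12, length = 2, mean = 12/2 ≈ 6.000
  cycle 1 → 0 → 1: weight = 8, length = 2, mean = 8/2 ≈ 4.000
Minimum mean = 4.000, attained e.g. along the cycle 0 → 1 → 0 with weight 8 and length 2. So λ(A) = 8/2 = 4.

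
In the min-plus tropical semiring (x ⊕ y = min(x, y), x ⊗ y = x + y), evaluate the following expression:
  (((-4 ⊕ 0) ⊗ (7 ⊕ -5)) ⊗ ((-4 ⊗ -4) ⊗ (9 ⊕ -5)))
(((-4 ⊕ 0) ⊗ (7 ⊕ -5)) ⊗ ((-4 ⊗ -4) ⊗ (9 ⊕ -5))) = -22

Expand innermost to outermost. Recall ⊕ takes the minimum of its arguments and ⊗ takes their sum. Working out the expression (((-4 ⊕ 0) ⊗ (7 ⊕ -5)) ⊗ ((-4 ⊗ -4) ⊗ (9 ⊕ -5))) gives -22.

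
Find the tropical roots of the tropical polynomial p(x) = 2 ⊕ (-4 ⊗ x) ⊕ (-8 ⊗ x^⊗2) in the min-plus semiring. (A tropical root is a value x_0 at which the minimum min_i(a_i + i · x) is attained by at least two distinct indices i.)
Roots: {4, 6}

Each tropical root is a break point of the lower envelope of the lines y = a_i + i · x (there are 3 lines, with slopes 0, 1, ..., 2). Only the lines that attain the minimum somewhere contribute to roots; other lines are dominated. Here the surviving (envelope) indices are i = 2, i = 1, i = 0.
Intersections between consecutive envelope lines give the roots: for adjacent envelope indices i < j the intersection is x = (a_i − a_j) / (j − i). Reading off the sorted break points: {4, 6}.
Verification: at each break x_0, at least two indices attain the minimum of min_i(a_i + i · x_0).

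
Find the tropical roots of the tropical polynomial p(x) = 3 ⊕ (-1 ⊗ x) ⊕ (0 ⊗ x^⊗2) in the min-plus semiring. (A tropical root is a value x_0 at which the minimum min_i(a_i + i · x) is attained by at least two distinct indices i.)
Roots: {-1, 4}

Each tropical root is a break point of the lower envelope of the lines y = a_i + i · x (there are 3 lines, with slopes 0, 1, ..., 2). Only the lines that attain the minimum somewhere contribute to roots; other lines are dominated. Here the surviving (envelope) indices are i = 2, i = 1, i = 0.
Intersections between consecutive envelope lines give the roots: for adjacent envelope indices i < j the intersection is x = (a_i − a_j) / (j − i). Reading off the sorted break points: {-1, 4}.
Verification: at each break x_0, at least two indices attain the minimum of min_i(a_i + i · x_0).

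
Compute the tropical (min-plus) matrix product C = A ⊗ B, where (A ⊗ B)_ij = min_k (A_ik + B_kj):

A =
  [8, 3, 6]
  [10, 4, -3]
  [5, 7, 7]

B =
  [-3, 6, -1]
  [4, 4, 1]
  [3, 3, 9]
A ⊗ B =
  [5, 7, 4]
  [0, 0, 5]
  [2, 10, 4]

Apply the min-plus product entry-by-entry:
  C[0][0] = min over k of (A[0][0] + B[0][0] = 8 + -3 = 5, A[0][1] + B[1][0] = 3 + 4 = 7, A[0][2] + B[2][0] = 6 + 3 = 9) = 5 (attained at k = 0)
  C[0][1] = min over k of (A[0][0] + B[0][1] = 8 + 6 = 14, A[0][1] + B[1][1] = 3 + 4 = 7, A[0][2] + B[2][1] = 6 + 3 = 9) = 7 (attained at k = 1)
  C[0][2] = min over k of (A[0][0] + B[0][2] = 8 + -1 = 7, A[0][1] + B[1][2] = 3 + 1 = 4, A[0][2] + B[2][2] = 6 + 9 = 15) = 4 (attained at k = 1)
  C[1][0] = min over k of (A[1][0] + B[0][0] = 10 + -3 = 7, A[1][1] + B[1][0] = 4 + 4 = 8, A[1][2] + B[2][0] = -3 + 3 = 0) = 0 (attained at k = 2)
  C[1][1] = min over k of (A[1][0] + B[0][1] = 10 + 6 = 16, A[1][1] + B[1][1] = 4 + 4 = 8, A[1][2] + B[2][1] = -3 + 3 = 0) = 0 (attained at k = 2)
  C[1][2] = min over k of (A[1][0] + B[0][2] = 10 + -1 = 9, A[1][1] + B[1][2] = 4 + 1 = 5, A[1][2] + B[2][2] = -3 + 9 = 6) = 5 (attained at k = 1)
  C[2][0] = min over k of (A[2][0] + B[0][0] = 5 + -3 = 2, A[2][1] + B[1][0] = 7 + 4 = 11, A[2][2] + B[2][0] = 7 + 3 = 10) = 2 (attained at k = 0)
  C[2][1] = min over k of (A[2][0] + B[0][1] = 5 + 6 = 11, A[2][1] + B[1][1] = 7 + 4 = 11, A[2][2] + B[2][1] = 7 + 3 = 10) = 10 (attained at k = 2)
  C[2][2] = min over k of (A[2][0] + B[0][2] = 5 + -1 = 4, A[2][1] + B[1][2] = 7 + 1 = 8, A[2][2] + B[2][2] = 7 + 9 = 16) = 4 (attained at k = 0)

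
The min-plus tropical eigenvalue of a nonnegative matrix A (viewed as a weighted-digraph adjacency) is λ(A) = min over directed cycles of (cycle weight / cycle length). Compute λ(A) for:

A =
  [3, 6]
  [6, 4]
λ(A) = 3

Enumerate directed cycles and compute their means (weight / length). Sample:
  cycle 0 → 0: weight = 3, length = 1, mean = 3/1 ≈ 3.000
  cycle 1 → 1: weight = 4, length = 1, mean = 4/1 ≈ 4.000
  cycle 0 → 1 → 0: weight = 12, length = 2, mean = 12/2 ≈ 6.000
  cycle 1 → 0 → 1: weight = 12, length = 2, mean = 12/2 ≈ 6.000
Minimum mean = 3.000, attained e.g. along the cycle 0 → 0 with weight 3 and length 1. So λ(A) = 3/1 = 3.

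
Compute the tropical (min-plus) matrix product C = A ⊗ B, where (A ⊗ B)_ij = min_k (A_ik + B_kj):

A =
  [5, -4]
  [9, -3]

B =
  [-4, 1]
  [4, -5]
A ⊗ B =
  [0, -9]
  [1, -8]

Apply the min-plus product entry-by-entry:
  C[0][0] = min over k of (A[0][0] + B[0][0] = 5 + -4 = 1, A[0][1] + B[1][0] = -4 + 4 = 0) = 0 (attained at k = 1)
  C[0][1] = min over k of (A[0][0] + B[0][1] = 5 + 1 = 6, A[0][1] + B[1][1] = -4 + -5 = -9) = -9 (attained at k = 1)
  C[1][0] = min over k of (A[1][0] + B[0][0] = 9 + -4 = 5, A[1][1] + B[1][0] = -3 + 4 = 1) = 1 (attained at k = 1)
  C[1][1] = min over k of (A[1][0] + B[0][1] = 9 + 1 = 10, A[1][1] + B[1][1] = -3 + -5 = -8) = -8 (attained at k = 1)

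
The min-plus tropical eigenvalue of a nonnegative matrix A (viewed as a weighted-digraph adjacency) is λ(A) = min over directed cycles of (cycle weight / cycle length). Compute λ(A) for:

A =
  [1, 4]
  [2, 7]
λ(A) = 1

Enumerate directed cycles and compute their means (weight / length). Sample:
  cycle 0 → 0: weight = 1, length = 1, mean = 1/1 ≈ 1.000
  cycle 1 → 1: weight = 7, length = 1, mean = 7/1 ≈ 7.000
  cycle 0 → 1 → 0: weight = 6, length = 2, mean = 6/2 ≈ 3.000
  cycle 1 → 0 → 1: weight = 6, length = 2, mean = 6/2 ≈ 3.000
Minimum mean = 1.000, attained e.g. along the cycle 0 → 0 with weight 1 and length 1. So λ(A) = 1/1 = 1.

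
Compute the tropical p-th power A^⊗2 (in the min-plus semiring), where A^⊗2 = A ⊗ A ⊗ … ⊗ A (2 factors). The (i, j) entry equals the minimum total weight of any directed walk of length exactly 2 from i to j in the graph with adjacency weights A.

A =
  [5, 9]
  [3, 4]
A^⊗2 =
  [10, 13]
  [7, 8]

Each entry (A^⊗2)_ij equals the minimum over all length-2 walks i = v_0 → v_1 → … → v_2 = j of Σ_t A[v_t][v_{t+1}]. For example, for (i, j) = (0, 1) we minimise over 2 possible intermediate vertex sequences; the minimum is 13, attained along the walk 0 → 1 → 1.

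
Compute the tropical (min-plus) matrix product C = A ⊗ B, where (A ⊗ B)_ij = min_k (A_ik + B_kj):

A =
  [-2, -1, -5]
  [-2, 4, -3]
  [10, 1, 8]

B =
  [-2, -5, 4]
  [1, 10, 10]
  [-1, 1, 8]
A ⊗ B =
  [-6, -7, 2]
  [-4, -7, 2]
  [2, 5, 11]

Apply the min-plus product entry-by-entry:
  C[0][0] = min over k of (A[0][0] + B[0][0] = -2 + -2 = -4, A[0][1] + B[1][0] = -1 + 1 = 0, A[0][2] + B[2][0] = -5 + -1 = -6) = -6 (attained at k = 2)
  C[0][1] = min over k of (A[0][0] + B[0][1] = -2 + -5 = -7, A[0][1] + B[1][1] = -1 + 10 = 9, A[0][2] + B[2][1] = -5 + 1 = -4) = -7 (attained at k = 0)
  C[0][2] = min over k of (A[0][0] + B[0][2] = -2 + 4 = 2, A[0][1] + B[1][2] = -1 + 10 = 9, A[0][2] + B[2][2] = -5 + 8 = 3) = 2 (attained at k = 0)
  C[1][0] = min over k of (A[1][0] + B[0][0] = -2 + -2 = -4, A[1][1] + B[1][0] = 4 + 1 = 5, A[1][2] + B[2][0] = -3 + -1 = -4) = -4 (attained at k = 0)
  C[1][1] = min over k of (A[1][0] + B[0][1] = -2 + -5 = -7, A[1][1] + B[1][1] = 4 + 10 = 14, A[1][2] + B[2][1] = -3 + 1 = -2) = -7 (attained at k = 0)
  C[1][2] = min over k of (A[1][0] + B[0][2] = -2 + 4 = 2, A[1][1] + B[1][2] = 4 + 10 = 14, A[1][2] + B[2][2] = -3 + 8 = 5) = 2 (attained at k = 0)
  C[2][0] = min over k of (A[2][0] + B[0][0] = 10 + -2 = 8, A[2][1] + B[1][0] = 1 + 1 = 2, A[2][2] + B[2][0] = 8 + -1 = 7) = 2 (attained at k = 1)
  C[2][1] = min over k of (A[2][0] + B[0][1] = 10 + -5 = 5, A[2][1] + B[1][1] = 1 + 10 = 11, A[2][2] + B[2][1] = 8 + 1 = 9) = 5 (attained at k = 0)
  C[2][2] = min over k of (A[2][0] + B[0][2] = 10 + 4 = 14, A[2][1] + B[1][2] = 1 + 10 = 11, A[2][2] + B[2][2] = 8 + 8 = 16) = 11 (attained at k = 1)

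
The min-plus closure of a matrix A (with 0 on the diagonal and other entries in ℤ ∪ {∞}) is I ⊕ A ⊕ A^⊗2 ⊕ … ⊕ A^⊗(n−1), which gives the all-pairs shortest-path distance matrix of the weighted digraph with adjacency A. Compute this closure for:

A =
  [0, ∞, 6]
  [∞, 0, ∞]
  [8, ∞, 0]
Closure =
  [0, ∞, 6]
  [∞, 0, ∞]
  [8, ∞, 0]

This is the Floyd-Warshall all-pairs shortest-path computation. For each intermediate vertex k = 0, 1, …, 2, update dist[i][j] ← min(dist[i][j], dist[i][k] + dist[k][j]). The final matrix gives, for each (i, j), the minimum total weight of any directed path from i to j (possibly empty when i = j).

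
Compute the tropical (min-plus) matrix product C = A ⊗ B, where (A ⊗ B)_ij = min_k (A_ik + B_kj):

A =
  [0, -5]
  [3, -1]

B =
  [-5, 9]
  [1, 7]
A ⊗ B =
  [-5, 2]
  [-2, 6]

Apply the min-plus product entry-by-entry:
  C[0][0] = min over k of (A[0][0] + B[0][0] = 0 + -5 = -5, A[0][1] + B[1][0] = -5 + 1 = -4) = -5 (attained at k = 0)
  C[0][1] = min over k of (A[0][0] + B[0][1] = 0 + 9 = 9, A[0][1] + B[1][1] = -5 + 7 = 2) = 2 (attained at k = 1)
  C[1][0] = min over k of (A[1][0] + B[0][0] = 3 + -5 = -2, A[1][1] + B[1][0] = -1 + 1 = 0) = -2 (attained at k = 0)
  C[1][1] = min over k of (A[1][0] + B[0][1] = 3 + 9 = 12, A[1][1] + B[1][1] = -1 + 7 = 6) = 6 (attained at k = 1)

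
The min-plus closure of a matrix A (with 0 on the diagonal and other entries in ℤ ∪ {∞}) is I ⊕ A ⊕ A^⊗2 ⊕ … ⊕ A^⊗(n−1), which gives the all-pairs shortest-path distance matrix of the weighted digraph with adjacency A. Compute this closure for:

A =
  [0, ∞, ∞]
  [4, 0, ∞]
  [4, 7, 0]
Closure =
  [0, ∞, ∞]
  [4, 0, ∞]
  [4, 7, 0]

This is the Floyd-Warshall all-pairs shortest-path computation. For each intermediate vertex k = 0, 1, …, 2, update dist[i][j] ← min(dist[i][j], dist[i][k] + dist[k][j]). The final matrix gives, for each (i, j), the minimum total weight of any directed path from i to j (possibly empty when i = j).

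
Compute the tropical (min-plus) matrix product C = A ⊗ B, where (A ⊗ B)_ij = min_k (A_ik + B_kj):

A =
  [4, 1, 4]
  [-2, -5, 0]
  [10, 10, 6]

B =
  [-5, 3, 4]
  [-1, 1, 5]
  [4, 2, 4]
A ⊗ B =
  [-1, 2, 6]
  [-7, -4, 0]
  [5, 8, 10]

Apply the min-plus product entry-by-entry:
  C[0][0] = min over k of (A[0][0] + B[0][0] = 4 + -5 = -1, A[0][1] + B[1][0] = 1 + -1 = 0, A[0][2] + B[2][0] = 4 + 4 = 8) = -1 (attained at k = 0)
  C[0][1] = min over k of (A[0][0] + B[0][1] = 4 + 3 = 7, A[0][1] + B[1][1] = 1 + 1 = 2, A[0][2] + B[2][1] = 4 + 2 = 6) = 2 (attained at k = 1)
  C[0][2] = min over k of (A[0][0] + B[0][2] = 4 + 4 = 8, A[0][1] + B[1][2] = 1 + 5 = 6, A[0][2] + B[2][2] = 4 + 4 = 8) = 6 (attained at k = 1)
  C[1][0] = min over k of (A[1][0] + B[0][0] = -2 + -5 = -7, A[1][1] + B[1][0] = -5 + -1 = -6, A[1][2] + B[2][0] = 0 + 4 = 4) = -7 (attained at k = 0)
  C[1][1] = min over k of (A[1][0] + B[0][1] = -2 + 3 = 1, A[1][1] + B[1][1] = -5 + 1 = -4, A[1][2] + B[2][1] = 0 + 2 = 2) = -4 (attained at k = 1)
  C[1][2] = min over k of (A[1][0] + B[0][2] = -2 + 4 = 2, A[1][1] + B[1][2] = -5 + 5 = 0, A[1][2] + B[2][2] = 0 + 4 = 4) = 0 (attained at k = 1)
  C[2][0] = min over k of (A[2][0] + B[0][0] = 10 + -5 = 5, A[2][1] + B[1][0] = 10 + -1 = 9, A[2][2] + B[2][0] = 6 + 4 = 10) = 5 (attained at k = 0)
  C[2][1] = min over k of (A[2][0] + B[0][1] = 10 + 3 = 13, A[2][1] + B[1][1] = 10 + 1 = 11, A[2][2] + B[2][1] = 6 + 2 = 8) = 8 (attained at k = 2)
  C[2][2] = min over k of (A[2][0] + B[0][2] = 10 + 4 = 14, A[2][1] + B[1][2] = 10 + 5 = 15, A[2][2] + B[2][2] = 6 + 4 = 10) = 10 (attained at k = 2)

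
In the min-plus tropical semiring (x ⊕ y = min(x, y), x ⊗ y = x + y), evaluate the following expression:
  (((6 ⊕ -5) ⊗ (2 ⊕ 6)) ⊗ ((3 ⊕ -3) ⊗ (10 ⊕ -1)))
(((6 ⊕ -5) ⊗ (2 ⊕ 6)) ⊗ ((3 ⊕ -3) ⊗ (10 ⊕ -1))) = -7

Expand innermost to outermost. Recall ⊕ takes the minimum of its arguments and ⊗ takes their sum. Working out the expression (((6 ⊕ -5) ⊗ (2 ⊕ 6)) ⊗ ((3 ⊕ -3) ⊗ (10 ⊕ -1))) gives -7.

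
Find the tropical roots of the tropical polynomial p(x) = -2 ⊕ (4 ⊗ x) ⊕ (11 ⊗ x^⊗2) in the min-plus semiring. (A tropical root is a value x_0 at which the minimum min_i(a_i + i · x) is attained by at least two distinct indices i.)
Roots: {-7, -6}

Each tropical root is a break point of the lower envelope of the lines y = a_i + i · x (there are 3 lines, with slopes 0, 1, ..., 2). Only the lines that attain the minimum somewhere contribute to roots; other lines are dominated. Here the surviving (envelope) indices are i = 2, i = 1, i = 0.
Intersections between consecutive envelope lines give the roots: for adjacent envelope indices i < j the intersection is x = (a_i − a_j) / (j − i). Reading off the sorted break points: {-7, -6}.
Verification: at each break x_0, at least two indices attain the minimum of min_i(a_i + i · x_0).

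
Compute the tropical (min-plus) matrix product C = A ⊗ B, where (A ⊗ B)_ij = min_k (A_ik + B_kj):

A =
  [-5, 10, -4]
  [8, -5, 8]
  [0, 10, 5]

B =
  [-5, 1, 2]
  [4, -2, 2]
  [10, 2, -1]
A ⊗ B =
  [-10, -4, -5]
  [-1, -7, -3]
  [-5, 1, 2]

Apply the min-plus product entry-by-entry:
  C[0][0] = min over k of (A[0][0] + B[0][0] = -5 + -5 = -10, A[0][1] + B[1][0] = 10 + 4 = 14, A[0][2] + B[2][0] = -4 + 10 = 6) = -10 (attained at k = 0)
  C[0][1] = min over k of (A[0][0] + B[0][1] = -5 + 1 = -4, A[0][1] + B[1][1] = 10 + -2 = 8, A[0][2] + B[2][1] = -4 + 2 = -2) = -4 (attained at k = 0)
  C[0][2] = min over k of (A[0][0] + B[0][2] = -5 + 2 = -3, A[0][1] + B[1][2] = 10 + 2 = 12, A[0][2] + B[2][2] = -4 + -1 = -5) = -5 (attained at k = 2)
  C[1][0] = min over k of (A[1][0] + B[0][0] = 8 + -5 = 3, A[1][1] + B[1][0] = -5 + 4 = -1, A[1][2] + B[2][0] = 8 + 10 = 18) = -1 (attained at k = 1)
  C[1][1] = min over k of (A[1][0] + B[0][1] = 8 + 1 = 9, A[1][1] + B[1][1] = -5 + -2 = -7, A[1][2] + B[2][1] = 8 + 2 = 10) = -7 (attained at k = 1)
  C[1][2] = min over k of (A[1][0] + B[0][2] = 8 + 2 = 10, A[1][1] + B[1][2] = -5 + 2 = -3, A[1][2] + B[2][2] = 8 + -1 = 7) = -3 (attained at k = 1)
  C[2][0] = min over k of (A[2][0] + B[0][0] = 0 + -5 = -5, A[2][1] + B[1][0] = 10 + 4 = 14, A[2][2] + B[2][0] = 5 + 10 = 15) = -5 (attained at k = 0)
  C[2][1] = min over k of (A[2][0] + B[0][1] = 0 + 1 = 1, A[2][1] + B[1][1] = 10 + -2 = 8, A[2][2] + B[2][1] = 5 + 2 = 7) = 1 (attained at k = 0)
  C[2][2] = min over k of (A[2][0] + B[0][2] = 0 + 2 = 2, A[2][1] + B[1][2] = 10 + 2 = 12, A[2][2] + B[2][2] = 5 + -1 = 4) = 2 (attained at k = 0)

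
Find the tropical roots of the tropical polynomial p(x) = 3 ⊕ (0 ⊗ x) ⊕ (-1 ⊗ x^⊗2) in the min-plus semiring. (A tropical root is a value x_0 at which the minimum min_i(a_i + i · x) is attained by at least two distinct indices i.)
Roots: {1, 3}

Each tropical root is a break point of the lower envelope of the lines y = a_i + i · x (there are 3 lines, with slopes 0, 1, ..., 2). Only the lines that attain the minimum somewhere contribute to roots; other lines are dominated. Here the surviving (envelope) indices are i = 2, i = 1, i = 0.
Intersections between consecutive envelope lines give the roots: for adjacent envelope indices i < j the intersection is x = (a_i − a_j) / (j − i). Reading off the sorted break points: {1, 3}.
Verification: at each break x_0, at least two indices attain the minimum of min_i(a_i + i · x_0).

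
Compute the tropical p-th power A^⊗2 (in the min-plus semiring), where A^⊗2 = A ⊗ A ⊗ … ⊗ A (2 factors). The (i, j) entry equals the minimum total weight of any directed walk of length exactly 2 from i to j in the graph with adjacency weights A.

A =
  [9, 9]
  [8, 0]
A^⊗2 =
  [17, 9]
  [8, 0]

Each entry (A^⊗2)_ij equals the minimum over all length-2 walks i = v_0 → v_1 → … → v_2 = j of Σ_t A[v_t][v_{t+1}]. For example, for (i, j) = (0, 1) we minimise over 2 possible intermediate vertex sequences; the minimum is 9, attained along the walk 0 → 1 → 1.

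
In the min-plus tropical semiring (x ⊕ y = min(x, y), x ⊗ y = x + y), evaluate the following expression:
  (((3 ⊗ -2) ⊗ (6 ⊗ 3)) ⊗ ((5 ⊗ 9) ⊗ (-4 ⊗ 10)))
(((3 ⊗ -2) ⊗ (6 ⊗ 3)) ⊗ ((5 ⊗ 9) ⊗ (-4 ⊗ 10))) = 30

Expand innermost to outermost. Recall ⊕ takes the minimum of its arguments and ⊗ takes their sum. Working out the expression (((3 ⊗ -2) ⊗ (6 ⊗ 3)) ⊗ ((5 ⊗ 9) ⊗ (-4 ⊗ 10))) gives 30.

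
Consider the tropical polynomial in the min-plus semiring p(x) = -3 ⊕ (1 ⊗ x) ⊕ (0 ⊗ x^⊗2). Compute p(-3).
p(-3) = -6

A tropical monomial a ⊗ x^⊗i evaluates to a + i · x. Evaluating each term at x = -3:
  Term 0 contributes -3 + 0 · -3 = -3
  Term 1 contributes 1 + 1 · -3 = -2
  Term 2 contributes 0 + 2 · -3 = -6
p(-3) = ⊕ of these = min[-3, -2, -6] = -6.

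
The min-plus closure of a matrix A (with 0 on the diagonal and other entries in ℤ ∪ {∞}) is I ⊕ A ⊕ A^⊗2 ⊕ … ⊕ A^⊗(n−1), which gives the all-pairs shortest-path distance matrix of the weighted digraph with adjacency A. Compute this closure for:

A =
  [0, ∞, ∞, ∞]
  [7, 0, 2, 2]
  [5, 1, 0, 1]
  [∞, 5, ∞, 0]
Closure =
  [0, ∞, ∞, ∞]
  [7, 0, 2, 2]
  [5, 1, 0, 1]
  [12, 5, 7, 0]

This is the Floyd-Warshall all-pairs shortest-path computation. For each intermediate vertex k = 0, 1, …, 3, update dist[i][j] ← min(dist[i][j], dist[i][k] + dist[k][j]). The final matrix gives, for each (i, j), the minimum total weight of any directed path from i to j (possibly empty when i = j).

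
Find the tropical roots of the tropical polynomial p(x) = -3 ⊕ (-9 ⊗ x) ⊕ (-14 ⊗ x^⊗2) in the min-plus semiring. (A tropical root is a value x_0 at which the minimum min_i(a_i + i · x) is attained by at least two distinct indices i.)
Roots: {5, 6}

Each tropical root is a break point of the lower envelope of the lines y = a_i + i · x (there are 3 lines, with slopes 0, 1, ..., 2). Only the lines that attain the minimum somewhere contribute to roots; other lines are dominated. Here the surviving (envelope) indices are i = 2, i = 1, i = 0.
Intersections between consecutive envelope lines give the roots: for adjacent envelope indices i < j the intersection is x = (a_i − a_j) / (j − i). Reading off the sorted break points: {5, 6}.
Verification: at each break x_0, at least two indices attain the minimum of min_i(a_i + i · x_0).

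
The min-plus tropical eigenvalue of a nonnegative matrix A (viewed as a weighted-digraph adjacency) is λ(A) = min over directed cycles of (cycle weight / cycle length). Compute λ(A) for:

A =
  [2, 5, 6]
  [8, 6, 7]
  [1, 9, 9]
λ(A) = 2

Enumerate directed cycles and compute their means (weight / length). Sample:
  cycle 0 → 0: weight = 2, length = 1, mean = 2/1 ≈ 2.000
  cycle 1 → 1: weight = 6, length = 1, mean = 6/1 ≈ 6.000
  cycle 2 → 2: weight = 9, length = 1, mean = 9/1 ≈ 9.000
  cycle 0 → 1 → 0: weight = 13, length = 2, mean = 13/2 ≈ 6.500
  cycle 0 → 2 → 0: weight = 7, length = 2, mean = 7/2 ≈ 3.500
  cycle 1 → 0 → 1: weight = 13, length = 2, mean = 13/2 ≈ 6.500
Minimum mean = 2.000, attained e.g. along the cycle 0 → 0 with weight 2 and length 1. So λ(A) = 2/1 = 2.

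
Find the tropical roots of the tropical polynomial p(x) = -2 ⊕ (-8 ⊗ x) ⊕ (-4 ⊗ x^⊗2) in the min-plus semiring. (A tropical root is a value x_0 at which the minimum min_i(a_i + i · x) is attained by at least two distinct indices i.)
Roots: {-4, 6}

Each tropical root is a break point of the lower envelope of the lines y = a_i + i · x (there are 3 lines, with slopes 0, 1, ..., 2). Only the lines that attain the minimum somewhere contribute to roots; other lines are dominated. Here the surviving (envelope) indices are i = 2, i = 1, i = 0.
Intersections between consecutive envelope lines give the roots: for adjacent envelope indices i < j the intersection is x = (a_i − a_j) / (j − i). Reading off the sorted break points: {-4, 6}.
Verification: at each break x_0, at least two indices attain the minimum of min_i(a_i + i · x_0).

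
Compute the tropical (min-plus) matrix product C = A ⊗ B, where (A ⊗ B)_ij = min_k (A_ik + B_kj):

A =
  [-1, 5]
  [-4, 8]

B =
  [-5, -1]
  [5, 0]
A ⊗ B =
  [-6, -2]
  [-9, -5]

Apply the min-plus product entry-by-entry:
  C[0][0] = min over k of (A[0][0] + B[0][0] = -1 + -5 = -6, A[0][1] + B[1][0] = 5 + 5 = 10) = -6 (attained at k = 0)
  C[0][1] = min over k of (A[0][0] + B[0][1] = -1 + -1 = -2, A[0][1] + B[1][1] = 5 + 0 = 5) = -2 (attained at k = 0)
  C[1][0] = min over k of (A[1][0] + B[0][0] = -4 + -5 = -9, A[1][1] + B[1][0] = 8 + 5 = 13) = -9 (attained at k = 0)
  C[1][1] = min over k of (A[1][0] + B[0][1] = -4 + -1 = -5, A[1][1] + B[1][1] = 8 + 0 = 8) = -5 (attained at k = 0)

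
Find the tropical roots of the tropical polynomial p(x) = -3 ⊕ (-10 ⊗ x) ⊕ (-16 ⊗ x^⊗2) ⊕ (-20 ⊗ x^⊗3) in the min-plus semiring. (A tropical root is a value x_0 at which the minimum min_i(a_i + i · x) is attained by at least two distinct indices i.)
Roots: {4, 6, 7}

Each tropical root is a break point of the lower envelope of the lines y = a_i + i · x (there are 4 lines, with slopes 0, 1, ..., 3). Only the lines that attain the minimum somewhere contribute to roots; other lines are dominated. Here the surviving (envelope) indices are i = 3, i = 2, i = 1, i = 0.
Intersections between consecutive envelope lines give the roots: for adjacent envelope indices i < j the intersection is x = (a_i − a_j) / (j − i). Reading off the sorted break points: {4, 6, 7}.
Verification: at each break x_0, at least two indices attain the minimum of min_i(a_i + i · x_0).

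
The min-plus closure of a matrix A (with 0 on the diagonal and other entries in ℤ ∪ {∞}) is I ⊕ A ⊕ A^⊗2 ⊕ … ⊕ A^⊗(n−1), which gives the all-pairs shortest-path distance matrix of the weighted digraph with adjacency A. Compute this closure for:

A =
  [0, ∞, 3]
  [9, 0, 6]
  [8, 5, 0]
Closure =
  [0, 8, 3]
  [9, 0, 6]
  [8, 5, 0]

This is the Floyd-Warshall all-pairs shortest-path computation. For each intermediate vertex k = 0, 1, …, 2, update dist[i][j] ← min(dist[i][j], dist[i][k] + dist[k][j]). The final matrix gives, for each (i, j), the minimum total weight of any directed path from i to j (possibly empty when i = j).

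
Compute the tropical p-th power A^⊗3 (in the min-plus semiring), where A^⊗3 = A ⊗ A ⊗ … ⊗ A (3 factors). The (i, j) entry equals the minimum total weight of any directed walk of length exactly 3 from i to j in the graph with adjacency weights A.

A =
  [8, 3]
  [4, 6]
A^⊗3 =
  [13, 10]
  [11, 13]

Each entry (A^⊗3)_ij equals the minimum over all length-3 walks i = v_0 → v_1 → … → v_3 = j of Σ_t A[v_t][v_{t+1}]. For example, for (i, j) = (0, 1) we minimise over 4 possible intermediate vertex sequences; the minimum is 10, attained along the walk 0 → 1 → 0 → 1.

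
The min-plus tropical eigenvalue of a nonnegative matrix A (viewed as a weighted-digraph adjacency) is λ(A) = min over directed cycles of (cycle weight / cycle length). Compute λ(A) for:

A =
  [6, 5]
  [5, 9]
λ(A) = 5

Enumerate directed cycles and compute their means (weight / length). Sample:
  cycle 0 → 0: weight = 6, length = 1, mean = 6/1 ≈ 6.000
  cycle 1 → 1: weight = 9, length = 1, mean = 9/1 ≈ 9.000
  cycle 0 → 1 → 0: weight = 10, length = 2, mean = 10/2 ≈ 5.000
  cycle 1 → 0 → 1: weight = 10, length = 2, mean = 10/2 ≈ 5.000
Minimum mean = 5.000, attained e.g. along the cycle 0 → 1 → 0 with weight 10 and length 2. So λ(A) = 10/2 = 5.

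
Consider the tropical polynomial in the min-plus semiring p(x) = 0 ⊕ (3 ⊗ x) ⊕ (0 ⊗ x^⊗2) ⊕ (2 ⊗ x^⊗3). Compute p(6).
p(6) = 0

A tropical monomial a ⊗ x^⊗i evaluates to a + i · x. Evaluating each term at x = 6:
  Term 0 contributes 0 + 0 · 6 = 0
  Term 1 contributes 3 + 1 · 6 = 9
  Term 2 contributes 0 + 2 · 6 = 12
  Term 3 contributes 2 + 3 · 6 = 20
p(6) = ⊕ of these = min[0, 9, 12, 20] = 0.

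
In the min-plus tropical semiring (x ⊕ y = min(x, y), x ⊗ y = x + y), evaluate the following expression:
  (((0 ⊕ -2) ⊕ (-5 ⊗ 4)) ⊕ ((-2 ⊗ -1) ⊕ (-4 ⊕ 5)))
(((0 ⊕ -2) ⊕ (-5 ⊗ 4)) ⊕ ((-2 ⊗ -1) ⊕ (-4 ⊕ 5))) = -4

Expand innermost to outermost. Recall ⊕ takes the minimum of its arguments and ⊗ takes their sum. Working out the expression (((0 ⊕ -2) ⊕ (-5 ⊗ 4)) ⊕ ((-2 ⊗ -1) ⊕ (-4 ⊕ 5))) gives -4.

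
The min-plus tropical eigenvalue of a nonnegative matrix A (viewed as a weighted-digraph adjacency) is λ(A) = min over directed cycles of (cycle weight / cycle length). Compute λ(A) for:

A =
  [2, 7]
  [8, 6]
λ(A) = 2

Enumerate directed cycles and compute their means (weight / length). Sample:
  cycle 0 → 0: weight = 2, length = 1, mean = 2/1 ≈ 2.000
  cycle 1 → 1: weight = 6, length = 1, mean = 6/1 ≈ 6.000
  cycle 0 → 1 → 0: weight = 15, length = 2, mean = 15/2 ≈ 7.500
  cycle 1 → 0 → 1: weight = 15, length = 2, mean = 15/2 ≈ 7.500
Minimum mean = 2.000, attained e.g. along the cycle 0 → 0 with weight 2 and length 1. So λ(A) = 2/1 = 2.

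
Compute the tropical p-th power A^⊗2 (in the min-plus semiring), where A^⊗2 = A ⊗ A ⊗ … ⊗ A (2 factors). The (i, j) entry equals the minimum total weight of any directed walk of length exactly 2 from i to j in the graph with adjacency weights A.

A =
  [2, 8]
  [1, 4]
A^⊗2 =
  [4, 10]
  [3, 8]

Each entry (A^⊗2)_ij equals the minimum over all length-2 walks i = v_0 → v_1 → … → v_2 = j of Σ_t A[v_t][v_{t+1}]. For example, for (i, j) = (0, 1) we minimise over 2 possible intermediate vertex sequences; the minimum is 10, attained along the walk 0 → 0 → 1.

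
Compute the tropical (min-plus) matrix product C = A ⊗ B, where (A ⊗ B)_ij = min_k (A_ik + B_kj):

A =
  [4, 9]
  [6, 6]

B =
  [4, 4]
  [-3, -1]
A ⊗ B =
  [6, 8]
  [3, 5]

Apply the min-plus product entry-by-entry:
  C[0][0] = min over k of (A[0][0] + B[0][0] = 4 + 4 = 8, A[0][1] + B[1][0] = 9 + -3 = 6) = 6 (attained at k = 1)
  C[0][1] = min over k of (A[0][0] + B[0][1] = 4 + 4 = 8, A[0][1] + B[1][1] = 9 + -1 = 8) = 8 (attained at k = 0)
  C[1][0] = min over k of (A[1][0] + B[0][0] = 6 + 4 = 10, A[1][1] + B[1][0] = 6 + -3 = 3) = 3 (attained at k = 1)
  C[1][1] = min over k of (A[1][0] + B[0][1] = 6 + 4 = 10, A[1][1] + B[1][1] = 6 + -1 = 5) = 5 (attained at k = 1)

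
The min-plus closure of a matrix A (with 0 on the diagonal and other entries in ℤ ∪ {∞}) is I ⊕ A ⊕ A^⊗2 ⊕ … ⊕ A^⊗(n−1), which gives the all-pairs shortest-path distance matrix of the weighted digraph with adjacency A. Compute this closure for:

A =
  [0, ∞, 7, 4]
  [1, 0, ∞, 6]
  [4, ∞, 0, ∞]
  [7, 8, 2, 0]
Closure =
  [0, 12, 6, 4]
  [1, 0, 7, 5]
  [4, 16, 0, 8]
  [6, 8, 2, 0]

This is the Floyd-Warshall all-pairs shortest-path computation. For each intermediate vertex k = 0, 1, …, 3, update dist[i][j] ← min(dist[i][j], dist[i][k] + dist[k][j]). The final matrix gives, for each (i, j), the minimum total weight of any directed path from i to j (possibly empty when i = j).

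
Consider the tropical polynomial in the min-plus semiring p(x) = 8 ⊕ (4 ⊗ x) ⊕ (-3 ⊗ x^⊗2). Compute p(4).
p(4) = 5

A tropical monomial a ⊗ x^⊗i evaluates to a + i · x. Evaluating each term at x = 4:
  Term 0 contributes 8 + 0 · 4 = 8
  Term 1 contributes 4 + 1 · 4 = 8
  Term 2 contributes -3 + 2 · 4 = 5
p(4) = ⊕ of these = min[8, 8, 5] = 5.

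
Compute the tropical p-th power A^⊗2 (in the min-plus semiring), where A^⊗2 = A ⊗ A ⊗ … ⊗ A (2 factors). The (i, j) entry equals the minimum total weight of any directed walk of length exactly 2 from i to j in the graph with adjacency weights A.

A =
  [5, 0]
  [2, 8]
A^⊗2 =
  [2, 5]
  [7, 2]

Each entry (A^⊗2)_ij equals the minimum over all length-2 walks i = v_0 → v_1 → … → v_2 = j of Σ_t A[v_t][v_{t+1}]. For example, for (i, j) = (0, 1) we minimise over 2 possible intermediate vertex sequences; the minimum is 5, attained along the walk 0 → 0 → 1.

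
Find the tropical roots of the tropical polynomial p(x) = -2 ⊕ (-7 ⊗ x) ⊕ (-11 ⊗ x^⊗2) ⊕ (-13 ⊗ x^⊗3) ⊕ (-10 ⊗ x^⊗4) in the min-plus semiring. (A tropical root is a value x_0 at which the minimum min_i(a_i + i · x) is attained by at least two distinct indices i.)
Roots: {-3, 2, 4, 5}

Each tropical root is a break point of the lower envelope of the lines y = a_i + i · x (there are 5 lines, with slopes 0, 1, ..., 4). Only the lines that attain the minimum somewhere contribute to roots; other lines are dominated. Here the surviving (envelope) indices are i = 4, i = 3, i = 2, i = 1, i = 0.
Intersections between consecutive envelope lines give the roots: for adjacent envelope indices i < j the intersection is x = (a_i − a_j) / (j − i). Reading off the sorted break points: {-3, 2, 4, 5}.
Verification: at each break x_0, at least two indices attain the minimum of min_i(a_i + i · x_0).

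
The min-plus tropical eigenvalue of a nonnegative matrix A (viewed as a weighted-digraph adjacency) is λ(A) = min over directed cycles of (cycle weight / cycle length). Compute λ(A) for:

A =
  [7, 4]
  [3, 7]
λ(A) = 7/2

Enumerate directed cycles and compute their means (weight / length). Sample:
  cycle 0 → 0: weight = 7, length = 1, mean = 7/1 ≈ 7.000
  cycle 1 → 1: weight = 7, length = 1, mean = 7/1 ≈ 7.000
  cycle 0 → 1 → 0: weight = 7, length = 2, mean = 7/2 ≈ 3.500
  cycle 1 → 0 → 1: weight = 7, length = 2, mean = 7/2 ≈ 3.500
Minimum mean = 3.500, attained e.g. along the cycle 0 → 1 → 0 with weight 7 and length 2. So λ(A) = 7/2 = 7/2.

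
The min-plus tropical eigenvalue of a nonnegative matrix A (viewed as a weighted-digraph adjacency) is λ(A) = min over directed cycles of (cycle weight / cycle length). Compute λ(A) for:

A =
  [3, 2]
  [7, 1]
λ(A) = 1

Enumerate directed cycles and compute their means (weight / length). Sample:
  cycle 0 → 0: weight = 3, length = 1, mean = 3/1 ≈ 3.000
  cycle 1 → 1: weight = 1, length = 1, mean = 1/1 ≈ 1.000
  cycle 0 → 1 → 0: weight = 9, length = 2, mean = 9/2 ≈ 4.500
  cycle 1 → 0 → 1: weight = 9, length = 2, mean = 9/2 ≈ 4.500
Minimum mean = 1.000, attained e.g. along the cycle 1 → 1 with weight 1 and length 1. So λ(A) = 1/1 = 1.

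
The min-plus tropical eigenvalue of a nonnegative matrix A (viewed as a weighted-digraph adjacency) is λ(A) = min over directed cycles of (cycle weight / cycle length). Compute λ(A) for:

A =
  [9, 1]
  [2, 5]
λ(A) = 3/2

Enumerate directed cycles and compute their means (weight / length). Sample:
  cycle 0 → 0: weight = 9, length = 1, mean = 9/1 ≈ 9.000
  cycle 1 → 1: weight = 5, length = 1, mean = 5/1 ≈ 5.000
  cycle 0 → 1 → 0: weight = 3, length = 2, mean = 3/2 ≈ 1.500
  cycle 1 → 0 → 1: weight = 3, length = 2, mean = 3/2 ≈ 1.500
Minimum mean = 1.500, attained e.g. along the cycle 0 → 1 → 0 with weight 3 and length 2. So λ(A) = 3/2 = 3/2.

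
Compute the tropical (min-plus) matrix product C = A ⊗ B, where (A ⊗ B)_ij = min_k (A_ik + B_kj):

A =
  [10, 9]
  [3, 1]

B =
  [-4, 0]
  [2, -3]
A ⊗ B =
  [6, 6]
  [-1, -2]

Apply the min-plus product entry-by-entry:
  C[0][0] = min over k of (A[0][0] + B[0][0] = 10 + -4 = 6, A[0][1] + B[1][0] = 9 + 2 = 11) = 6 (attained at k = 0)
  C[0][1] = min over k of (A[0][0] + B[0][1] = 10 + 0 = 10, A[0][1] + B[1][1] = 9 + -3 = 6) = 6 (attained at k = 1)
  C[1][0] = min over k of (A[1][0] + B[0][0] = 3 + -4 = -1, A[1][1] + B[1][0] = 1 + 2 = 3) = -1 (attained at k = 0)
  C[1][1] = min over k of (A[1][0] + B[0][1] = 3 + 0 = 3, A[1][1] + B[1][1] = 1 + -3 = -2) = -2 (attained at k = 1)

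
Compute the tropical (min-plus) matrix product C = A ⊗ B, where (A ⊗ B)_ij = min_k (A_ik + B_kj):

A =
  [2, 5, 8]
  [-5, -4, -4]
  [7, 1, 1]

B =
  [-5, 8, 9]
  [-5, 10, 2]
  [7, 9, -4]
A ⊗ B =
  [-3, 10, 4]
  [-10, 3, -8]
  [-4, 10, -3]

Apply the min-plus product entry-by-entry:
  C[0][0] = min over k of (A[0][0] + B[0][0] = 2 + -5 = -3, A[0][1] + B[1][0] = 5 + -5 = 0, A[0][2] + B[2][0] = 8 + 7 = 15) = -3 (attained at k = 0)
  C[0][1] = min over k of (A[0][0] + B[0][1] = 2 + 8 = 10, A[0][1] + B[1][1] = 5 + 10 = 15, A[0][2] + B[2][1] = 8 + 9 = 17) = 10 (attained at k = 0)
  C[0][2] = min over k of (A[0][0] + B[0][2] = 2 + 9 = 11, A[0][1] + B[1][2] = 5 + 2 = 7, A[0][2] + B[2][2] = 8 + -4 = 4) = 4 (attained at k = 2)
  C[1][0] = min over k of (A[1][0] + B[0][0] = -5 + -5 = -10, A[1][1] + B[1][0] = -4 + -5 = -9, A[1][2] + B[2][0] = -4 + 7 = 3) = -10 (attained at k = 0)
  C[1][1] = min over k of (A[1][0] + B[0][1] = -5 + 8 = 3, A[1][1] + B[1][1] = -4 + 10 = 6, A[1][2] + B[2][1] = -4 + 9 = 5) = 3 (attained at k = 0)
  C[1][2] = min over k of (A[1][0] + B[0][2] = -5 + 9 = 4, A[1][1] + B[1][2] = -4 + 2 = -2, A[1][2] + B[2][2] = -4 + -4 = -8) = -8 (attained at k = 2)
  C[2][0] = min over k of (A[2][0] + B[0][0] = 7 + -5 = 2, A[2][1] + B[1][0] = 1 + -5 = -4, A[2][2] + B[2][0] = 1 + 7 = 8) = -4 (attained at k = 1)
  C[2][1] = min over k of (A[2][0] + B[0][1] = 7 + 8 = 15, A[2][1] + B[1][1] = 1 + 10 = 11, A[2][2] + B[2][1] = 1 + 9 = 10) = 10 (attained at k = 2)
  C[2][2] = min over k of (A[2][0] + B[0][2] = 7 + 9 = 16, A[2][1] + B[1][2] = 1 + 2 = 3, A[2][2] + B[2][2] = 1 + -4 = -3) = -3 (attained at k = 2)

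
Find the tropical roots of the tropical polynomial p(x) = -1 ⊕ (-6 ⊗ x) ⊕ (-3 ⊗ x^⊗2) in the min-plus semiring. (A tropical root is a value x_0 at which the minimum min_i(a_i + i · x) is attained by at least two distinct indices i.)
Roots: {-3, 5}

Each tropical root is a break point of the lower envelope of the lines y = a_i + i · x (there are 3 lines, with slopes 0, 1, ..., 2). Only the lines that attain the minimum somewhere contribute to roots; other lines are dominated. Here the surviving (envelope) indices are i = 2, i = 1, i = 0.
Intersections between consecutive envelope lines give the roots: for adjacent envelope indices i < j the intersection is x = (a_i − a_j) / (j − i). Reading off the sorted break points: {-3, 5}.
Verification: at each break x_0, at least two indices attain the minimum of min_i(a_i + i · x_0).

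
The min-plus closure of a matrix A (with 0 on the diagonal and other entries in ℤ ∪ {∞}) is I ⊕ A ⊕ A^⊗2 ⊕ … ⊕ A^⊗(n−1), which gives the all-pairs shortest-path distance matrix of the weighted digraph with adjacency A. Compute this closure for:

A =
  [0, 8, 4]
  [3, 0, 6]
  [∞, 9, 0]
Closure =
  [0, 8, 4]
  [3, 0, 6]
  [12, 9, 0]

This is the Floyd-Warshall all-pairs shortest-path computation. For each intermediate vertex k = 0, 1, …, 2, update dist[i][j] ← min(dist[i][j], dist[i][k] + dist[k][j]). The final matrix gives, for each (i, j), the minimum total weight of any directed path from i to j (possibly empty when i = j).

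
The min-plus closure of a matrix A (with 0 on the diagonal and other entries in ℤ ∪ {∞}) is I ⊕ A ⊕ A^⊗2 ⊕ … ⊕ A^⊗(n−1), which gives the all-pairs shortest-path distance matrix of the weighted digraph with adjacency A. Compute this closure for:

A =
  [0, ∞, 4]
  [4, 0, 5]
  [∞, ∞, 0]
Closure =
  [0, ∞, 4]
  [4, 0, 5]
  [∞, ∞, 0]

This is the Floyd-Warshall all-pairs shortest-path computation. For each intermediate vertex k = 0, 1, …, 2, update dist[i][j] ← min(dist[i][j], dist[i][k] + dist[k][j]). The final matrix gives, for each (i, j), the minimum total weight of any directed path from i to j (possibly empty when i = j).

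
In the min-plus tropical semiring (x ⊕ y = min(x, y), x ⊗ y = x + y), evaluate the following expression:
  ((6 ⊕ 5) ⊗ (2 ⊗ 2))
((6 ⊕ 5) ⊗ (2 ⊗ 2)) = 9

Expand innermost to outermost. Recall ⊕ takes the minimum of its arguments and ⊗ takes their sum. Working out the expression ((6 ⊕ 5) ⊗ (2 ⊗ 2)) gives 9.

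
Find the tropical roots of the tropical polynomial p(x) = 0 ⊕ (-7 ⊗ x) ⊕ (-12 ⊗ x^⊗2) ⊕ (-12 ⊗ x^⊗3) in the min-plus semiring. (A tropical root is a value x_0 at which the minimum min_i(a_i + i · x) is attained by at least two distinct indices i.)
Roots: {0, 5, 7}

Each tropical root is a break point of the lower envelope of the lines y = a_i + i · x (there are 4 lines, with slopes 0, 1, ..., 3). Only the lines that attain the minimum somewhere contribute to roots; other lines are dominated. Here the surviving (envelope) indices are i = 3, i = 2, i = 1, i = 0.
Intersections between consecutive envelope lines give the roots: for adjacent envelope indices i < j the intersection is x = (a_i − a_j) / (j − i). Reading off the sorted break points: {0, 5, 7}.
Verification: at each break x_0, at least two indices attain the minimum of min_i(a_i + i · x_0).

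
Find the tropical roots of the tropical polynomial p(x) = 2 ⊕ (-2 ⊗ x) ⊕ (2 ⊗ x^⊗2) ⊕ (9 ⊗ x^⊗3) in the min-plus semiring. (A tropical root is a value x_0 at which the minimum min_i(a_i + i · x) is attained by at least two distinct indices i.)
Roots: {-7, -4, 4}

Each tropical root is a break point of the lower envelope of the lines y = a_i + i · x (there are 4 lines, with slopes 0, 1, ..., 3). Only the lines that attain the minimum somewhere contribute to roots; other lines are dominated. Here the surviving (envelope) indices are i = 3, i = 2, i = 1, i = 0.
Intersections between consecutive envelope lines give the roots: for adjacent envelope indices i < j the intersection is x = (a_i − a_j) / (j − i). Reading off the sorted break points: {-7, -4, 4}.
Verification: at each break x_0, at least two indices attain the minimum of min_i(a_i + i · x_0).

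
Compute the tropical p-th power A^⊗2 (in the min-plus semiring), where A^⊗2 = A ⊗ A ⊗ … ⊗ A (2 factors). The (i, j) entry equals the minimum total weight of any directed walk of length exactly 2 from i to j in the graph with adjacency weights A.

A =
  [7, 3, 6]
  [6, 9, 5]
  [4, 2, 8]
A^⊗2 =
  [9, 8, 8]
  [9, 7, 12]
  [8, 7, 7]

Each entry (A^⊗2)_ij equals the minimum over all length-2 walks i = v_0 → v_1 → … → v_2 = j of Σ_t A[v_t][v_{t+1}]. For example, for (i, j) = (0, 2) we minimise over 3 possible intermediate vertex sequences; the minimum is 8, attained along the walk 0 → 1 → 2.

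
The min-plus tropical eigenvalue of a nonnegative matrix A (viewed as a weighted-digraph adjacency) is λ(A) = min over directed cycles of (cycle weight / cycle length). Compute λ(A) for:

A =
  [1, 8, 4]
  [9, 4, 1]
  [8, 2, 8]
λ(A) = 1

Enumerate directed cycles and compute their means (weight / length). Sample:
  cycle 0 → 0: weight = 1, length = 1, mean = 1/1 ≈ 1.000
  cycle 1 → 1: weight = 4, length = 1, mean = 4/1 ≈ 4.000
  cycle 2 → 2: weight = 8, length = 1, mean = 8/1 ≈ 8.000
  cycle 0 → 1 → 0: weight = 17, length = 2, mean = 17/2 ≈ 8.500
  cycle 0 → 2 → 0: weight = 12, length = 2, mean = 12/2 ≈ 6.000
  cycle 1 → 0 → 1: weight = 17, length = 2, mean = 17/2 ≈ 8.500
Minimum mean = 1.000, attained e.g. along the cycle 0 → 0 with weight 1 and length 1. So λ(A) = 1/1 = 1.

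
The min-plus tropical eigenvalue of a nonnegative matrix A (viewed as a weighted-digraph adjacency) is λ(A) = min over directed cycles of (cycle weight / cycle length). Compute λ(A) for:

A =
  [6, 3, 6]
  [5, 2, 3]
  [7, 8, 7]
λ(A) = 2

Enumerate directed cycles and compute their means (weight / length). Sample:
  cycle 0 → 0: weight = 6, length = 1, mean = 6/1 ≈ 6.000
  cycle 1 → 1: weight = 2, length = 1, mean = 2/1 ≈ 2.000
  cycle 2 → 2: weight = 7, length = 1, mean = 7/1 ≈ 7.000
  cycle 0 → 1 → 0: weight = 8, length = 2, mean = 8/2 ≈ 4.000
  cycle 0 → 2 → 0: weight = 13, length = 2, mean = 13/2 ≈ 6.500
  cycle 1 → 0 → 1: weight = 8, length = 2, mean = 8/2 ≈ 4.000
Minimum mean = 2.000, attained e.g. along the cycle 1 → 1 with weight 2 and length 1. So λ(A) = 2/1 = 2.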